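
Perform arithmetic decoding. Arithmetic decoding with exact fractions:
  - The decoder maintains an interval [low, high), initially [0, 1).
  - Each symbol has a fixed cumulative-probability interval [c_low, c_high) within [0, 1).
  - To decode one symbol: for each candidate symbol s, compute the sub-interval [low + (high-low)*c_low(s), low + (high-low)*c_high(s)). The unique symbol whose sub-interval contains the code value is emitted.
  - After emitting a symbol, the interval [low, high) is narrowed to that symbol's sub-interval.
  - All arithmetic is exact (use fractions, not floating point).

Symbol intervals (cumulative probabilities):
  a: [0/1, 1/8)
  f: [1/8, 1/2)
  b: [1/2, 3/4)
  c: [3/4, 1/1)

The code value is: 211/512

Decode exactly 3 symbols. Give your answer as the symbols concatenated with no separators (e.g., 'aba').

Step 1: interval [0/1, 1/1), width = 1/1 - 0/1 = 1/1
  'a': [0/1 + 1/1*0/1, 0/1 + 1/1*1/8) = [0/1, 1/8)
  'f': [0/1 + 1/1*1/8, 0/1 + 1/1*1/2) = [1/8, 1/2) <- contains code 211/512
  'b': [0/1 + 1/1*1/2, 0/1 + 1/1*3/4) = [1/2, 3/4)
  'c': [0/1 + 1/1*3/4, 0/1 + 1/1*1/1) = [3/4, 1/1)
  emit 'f', narrow to [1/8, 1/2)
Step 2: interval [1/8, 1/2), width = 1/2 - 1/8 = 3/8
  'a': [1/8 + 3/8*0/1, 1/8 + 3/8*1/8) = [1/8, 11/64)
  'f': [1/8 + 3/8*1/8, 1/8 + 3/8*1/2) = [11/64, 5/16)
  'b': [1/8 + 3/8*1/2, 1/8 + 3/8*3/4) = [5/16, 13/32)
  'c': [1/8 + 3/8*3/4, 1/8 + 3/8*1/1) = [13/32, 1/2) <- contains code 211/512
  emit 'c', narrow to [13/32, 1/2)
Step 3: interval [13/32, 1/2), width = 1/2 - 13/32 = 3/32
  'a': [13/32 + 3/32*0/1, 13/32 + 3/32*1/8) = [13/32, 107/256) <- contains code 211/512
  'f': [13/32 + 3/32*1/8, 13/32 + 3/32*1/2) = [107/256, 29/64)
  'b': [13/32 + 3/32*1/2, 13/32 + 3/32*3/4) = [29/64, 61/128)
  'c': [13/32 + 3/32*3/4, 13/32 + 3/32*1/1) = [61/128, 1/2)
  emit 'a', narrow to [13/32, 107/256)

Answer: fca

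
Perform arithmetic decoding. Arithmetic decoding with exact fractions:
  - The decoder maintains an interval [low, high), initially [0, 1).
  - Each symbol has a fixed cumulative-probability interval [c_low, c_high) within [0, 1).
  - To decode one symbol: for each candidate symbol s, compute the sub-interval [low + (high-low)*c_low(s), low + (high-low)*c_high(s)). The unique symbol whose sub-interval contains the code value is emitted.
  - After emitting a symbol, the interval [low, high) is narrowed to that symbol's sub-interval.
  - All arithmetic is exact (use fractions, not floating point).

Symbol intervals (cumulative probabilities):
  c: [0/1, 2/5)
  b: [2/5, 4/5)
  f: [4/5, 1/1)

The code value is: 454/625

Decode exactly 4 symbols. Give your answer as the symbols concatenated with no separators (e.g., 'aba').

Step 1: interval [0/1, 1/1), width = 1/1 - 0/1 = 1/1
  'c': [0/1 + 1/1*0/1, 0/1 + 1/1*2/5) = [0/1, 2/5)
  'b': [0/1 + 1/1*2/5, 0/1 + 1/1*4/5) = [2/5, 4/5) <- contains code 454/625
  'f': [0/1 + 1/1*4/5, 0/1 + 1/1*1/1) = [4/5, 1/1)
  emit 'b', narrow to [2/5, 4/5)
Step 2: interval [2/5, 4/5), width = 4/5 - 2/5 = 2/5
  'c': [2/5 + 2/5*0/1, 2/5 + 2/5*2/5) = [2/5, 14/25)
  'b': [2/5 + 2/5*2/5, 2/5 + 2/5*4/5) = [14/25, 18/25)
  'f': [2/5 + 2/5*4/5, 2/5 + 2/5*1/1) = [18/25, 4/5) <- contains code 454/625
  emit 'f', narrow to [18/25, 4/5)
Step 3: interval [18/25, 4/5), width = 4/5 - 18/25 = 2/25
  'c': [18/25 + 2/25*0/1, 18/25 + 2/25*2/5) = [18/25, 94/125) <- contains code 454/625
  'b': [18/25 + 2/25*2/5, 18/25 + 2/25*4/5) = [94/125, 98/125)
  'f': [18/25 + 2/25*4/5, 18/25 + 2/25*1/1) = [98/125, 4/5)
  emit 'c', narrow to [18/25, 94/125)
Step 4: interval [18/25, 94/125), width = 94/125 - 18/25 = 4/125
  'c': [18/25 + 4/125*0/1, 18/25 + 4/125*2/5) = [18/25, 458/625) <- contains code 454/625
  'b': [18/25 + 4/125*2/5, 18/25 + 4/125*4/5) = [458/625, 466/625)
  'f': [18/25 + 4/125*4/5, 18/25 + 4/125*1/1) = [466/625, 94/125)
  emit 'c', narrow to [18/25, 458/625)

Answer: bfcc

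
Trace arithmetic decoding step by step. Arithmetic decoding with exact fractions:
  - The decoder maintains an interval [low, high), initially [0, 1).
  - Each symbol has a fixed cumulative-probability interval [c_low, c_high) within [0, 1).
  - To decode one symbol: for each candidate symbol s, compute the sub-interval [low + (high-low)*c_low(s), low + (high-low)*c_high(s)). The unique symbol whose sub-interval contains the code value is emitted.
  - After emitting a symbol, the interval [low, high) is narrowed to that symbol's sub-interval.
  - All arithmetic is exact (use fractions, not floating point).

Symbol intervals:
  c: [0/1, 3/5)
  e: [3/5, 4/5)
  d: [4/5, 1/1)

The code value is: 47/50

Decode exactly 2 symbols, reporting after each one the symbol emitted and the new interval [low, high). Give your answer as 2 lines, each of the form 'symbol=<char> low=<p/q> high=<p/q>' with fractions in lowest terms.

Answer: symbol=d low=4/5 high=1/1
symbol=e low=23/25 high=24/25

Derivation:
Step 1: interval [0/1, 1/1), width = 1/1 - 0/1 = 1/1
  'c': [0/1 + 1/1*0/1, 0/1 + 1/1*3/5) = [0/1, 3/5)
  'e': [0/1 + 1/1*3/5, 0/1 + 1/1*4/5) = [3/5, 4/5)
  'd': [0/1 + 1/1*4/5, 0/1 + 1/1*1/1) = [4/5, 1/1) <- contains code 47/50
  emit 'd', narrow to [4/5, 1/1)
Step 2: interval [4/5, 1/1), width = 1/1 - 4/5 = 1/5
  'c': [4/5 + 1/5*0/1, 4/5 + 1/5*3/5) = [4/5, 23/25)
  'e': [4/5 + 1/5*3/5, 4/5 + 1/5*4/5) = [23/25, 24/25) <- contains code 47/50
  'd': [4/5 + 1/5*4/5, 4/5 + 1/5*1/1) = [24/25, 1/1)
  emit 'e', narrow to [23/25, 24/25)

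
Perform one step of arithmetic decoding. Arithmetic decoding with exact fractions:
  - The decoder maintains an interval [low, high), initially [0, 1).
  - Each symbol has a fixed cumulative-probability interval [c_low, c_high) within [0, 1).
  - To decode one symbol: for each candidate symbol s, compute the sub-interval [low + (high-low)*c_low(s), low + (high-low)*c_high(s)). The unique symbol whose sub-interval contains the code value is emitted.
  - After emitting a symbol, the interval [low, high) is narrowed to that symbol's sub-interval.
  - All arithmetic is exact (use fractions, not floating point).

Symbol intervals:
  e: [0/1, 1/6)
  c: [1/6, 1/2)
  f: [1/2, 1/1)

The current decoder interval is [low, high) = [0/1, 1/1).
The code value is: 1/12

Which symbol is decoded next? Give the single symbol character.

Answer: e

Derivation:
Interval width = high − low = 1/1 − 0/1 = 1/1
Scaled code = (code − low) / width = (1/12 − 0/1) / 1/1 = 1/12
  e: [0/1, 1/6) ← scaled code falls here ✓
  c: [1/6, 1/2) 
  f: [1/2, 1/1) 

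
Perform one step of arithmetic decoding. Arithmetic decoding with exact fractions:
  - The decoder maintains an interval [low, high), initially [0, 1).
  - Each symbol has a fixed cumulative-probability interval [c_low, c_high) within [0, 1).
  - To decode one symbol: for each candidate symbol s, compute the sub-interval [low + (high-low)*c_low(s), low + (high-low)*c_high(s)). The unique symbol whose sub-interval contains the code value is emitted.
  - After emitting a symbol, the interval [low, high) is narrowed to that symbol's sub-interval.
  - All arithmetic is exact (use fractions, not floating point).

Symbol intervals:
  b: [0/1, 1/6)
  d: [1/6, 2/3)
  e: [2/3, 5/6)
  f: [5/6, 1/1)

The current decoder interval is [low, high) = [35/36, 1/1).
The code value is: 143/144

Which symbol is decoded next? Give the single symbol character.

Answer: e

Derivation:
Interval width = high − low = 1/1 − 35/36 = 1/36
Scaled code = (code − low) / width = (143/144 − 35/36) / 1/36 = 3/4
  b: [0/1, 1/6) 
  d: [1/6, 2/3) 
  e: [2/3, 5/6) ← scaled code falls here ✓
  f: [5/6, 1/1) 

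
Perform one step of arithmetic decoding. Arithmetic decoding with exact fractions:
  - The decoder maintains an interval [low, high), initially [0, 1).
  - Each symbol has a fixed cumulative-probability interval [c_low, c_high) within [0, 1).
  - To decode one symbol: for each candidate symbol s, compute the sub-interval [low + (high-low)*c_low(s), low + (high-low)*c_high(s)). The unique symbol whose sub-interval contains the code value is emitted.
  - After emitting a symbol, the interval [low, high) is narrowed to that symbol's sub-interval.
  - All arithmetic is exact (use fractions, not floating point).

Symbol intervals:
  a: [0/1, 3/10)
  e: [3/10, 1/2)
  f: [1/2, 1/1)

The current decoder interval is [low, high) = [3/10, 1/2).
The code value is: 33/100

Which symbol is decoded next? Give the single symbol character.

Answer: a

Derivation:
Interval width = high − low = 1/2 − 3/10 = 1/5
Scaled code = (code − low) / width = (33/100 − 3/10) / 1/5 = 3/20
  a: [0/1, 3/10) ← scaled code falls here ✓
  e: [3/10, 1/2) 
  f: [1/2, 1/1) 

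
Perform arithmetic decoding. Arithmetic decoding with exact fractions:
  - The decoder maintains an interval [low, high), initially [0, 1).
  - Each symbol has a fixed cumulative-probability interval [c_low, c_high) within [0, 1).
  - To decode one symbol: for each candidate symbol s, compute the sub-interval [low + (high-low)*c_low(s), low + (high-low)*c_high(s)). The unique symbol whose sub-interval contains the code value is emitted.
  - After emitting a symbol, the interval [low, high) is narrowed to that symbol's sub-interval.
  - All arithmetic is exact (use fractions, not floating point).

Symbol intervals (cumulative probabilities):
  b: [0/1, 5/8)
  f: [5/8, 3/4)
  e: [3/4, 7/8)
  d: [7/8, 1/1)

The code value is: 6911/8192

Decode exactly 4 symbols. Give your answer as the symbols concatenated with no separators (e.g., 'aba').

Answer: efdd

Derivation:
Step 1: interval [0/1, 1/1), width = 1/1 - 0/1 = 1/1
  'b': [0/1 + 1/1*0/1, 0/1 + 1/1*5/8) = [0/1, 5/8)
  'f': [0/1 + 1/1*5/8, 0/1 + 1/1*3/4) = [5/8, 3/4)
  'e': [0/1 + 1/1*3/4, 0/1 + 1/1*7/8) = [3/4, 7/8) <- contains code 6911/8192
  'd': [0/1 + 1/1*7/8, 0/1 + 1/1*1/1) = [7/8, 1/1)
  emit 'e', narrow to [3/4, 7/8)
Step 2: interval [3/4, 7/8), width = 7/8 - 3/4 = 1/8
  'b': [3/4 + 1/8*0/1, 3/4 + 1/8*5/8) = [3/4, 53/64)
  'f': [3/4 + 1/8*5/8, 3/4 + 1/8*3/4) = [53/64, 27/32) <- contains code 6911/8192
  'e': [3/4 + 1/8*3/4, 3/4 + 1/8*7/8) = [27/32, 55/64)
  'd': [3/4 + 1/8*7/8, 3/4 + 1/8*1/1) = [55/64, 7/8)
  emit 'f', narrow to [53/64, 27/32)
Step 3: interval [53/64, 27/32), width = 27/32 - 53/64 = 1/64
  'b': [53/64 + 1/64*0/1, 53/64 + 1/64*5/8) = [53/64, 429/512)
  'f': [53/64 + 1/64*5/8, 53/64 + 1/64*3/4) = [429/512, 215/256)
  'e': [53/64 + 1/64*3/4, 53/64 + 1/64*7/8) = [215/256, 431/512)
  'd': [53/64 + 1/64*7/8, 53/64 + 1/64*1/1) = [431/512, 27/32) <- contains code 6911/8192
  emit 'd', narrow to [431/512, 27/32)
Step 4: interval [431/512, 27/32), width = 27/32 - 431/512 = 1/512
  'b': [431/512 + 1/512*0/1, 431/512 + 1/512*5/8) = [431/512, 3453/4096)
  'f': [431/512 + 1/512*5/8, 431/512 + 1/512*3/4) = [3453/4096, 1727/2048)
  'e': [431/512 + 1/512*3/4, 431/512 + 1/512*7/8) = [1727/2048, 3455/4096)
  'd': [431/512 + 1/512*7/8, 431/512 + 1/512*1/1) = [3455/4096, 27/32) <- contains code 6911/8192
  emit 'd', narrow to [3455/4096, 27/32)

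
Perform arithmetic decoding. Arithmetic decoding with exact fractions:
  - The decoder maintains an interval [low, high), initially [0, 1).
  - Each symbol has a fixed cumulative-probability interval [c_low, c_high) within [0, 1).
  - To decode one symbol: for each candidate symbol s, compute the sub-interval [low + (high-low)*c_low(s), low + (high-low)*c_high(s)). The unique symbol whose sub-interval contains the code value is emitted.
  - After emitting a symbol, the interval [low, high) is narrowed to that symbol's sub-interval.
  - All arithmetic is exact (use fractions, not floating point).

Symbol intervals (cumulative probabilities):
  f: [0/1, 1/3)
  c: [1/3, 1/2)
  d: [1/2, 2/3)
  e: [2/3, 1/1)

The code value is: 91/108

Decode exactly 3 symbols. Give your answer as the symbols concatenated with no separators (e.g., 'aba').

Answer: edf

Derivation:
Step 1: interval [0/1, 1/1), width = 1/1 - 0/1 = 1/1
  'f': [0/1 + 1/1*0/1, 0/1 + 1/1*1/3) = [0/1, 1/3)
  'c': [0/1 + 1/1*1/3, 0/1 + 1/1*1/2) = [1/3, 1/2)
  'd': [0/1 + 1/1*1/2, 0/1 + 1/1*2/3) = [1/2, 2/3)
  'e': [0/1 + 1/1*2/3, 0/1 + 1/1*1/1) = [2/3, 1/1) <- contains code 91/108
  emit 'e', narrow to [2/3, 1/1)
Step 2: interval [2/3, 1/1), width = 1/1 - 2/3 = 1/3
  'f': [2/3 + 1/3*0/1, 2/3 + 1/3*1/3) = [2/3, 7/9)
  'c': [2/3 + 1/3*1/3, 2/3 + 1/3*1/2) = [7/9, 5/6)
  'd': [2/3 + 1/3*1/2, 2/3 + 1/3*2/3) = [5/6, 8/9) <- contains code 91/108
  'e': [2/3 + 1/3*2/3, 2/3 + 1/3*1/1) = [8/9, 1/1)
  emit 'd', narrow to [5/6, 8/9)
Step 3: interval [5/6, 8/9), width = 8/9 - 5/6 = 1/18
  'f': [5/6 + 1/18*0/1, 5/6 + 1/18*1/3) = [5/6, 23/27) <- contains code 91/108
  'c': [5/6 + 1/18*1/3, 5/6 + 1/18*1/2) = [23/27, 31/36)
  'd': [5/6 + 1/18*1/2, 5/6 + 1/18*2/3) = [31/36, 47/54)
  'e': [5/6 + 1/18*2/3, 5/6 + 1/18*1/1) = [47/54, 8/9)
  emit 'f', narrow to [5/6, 23/27)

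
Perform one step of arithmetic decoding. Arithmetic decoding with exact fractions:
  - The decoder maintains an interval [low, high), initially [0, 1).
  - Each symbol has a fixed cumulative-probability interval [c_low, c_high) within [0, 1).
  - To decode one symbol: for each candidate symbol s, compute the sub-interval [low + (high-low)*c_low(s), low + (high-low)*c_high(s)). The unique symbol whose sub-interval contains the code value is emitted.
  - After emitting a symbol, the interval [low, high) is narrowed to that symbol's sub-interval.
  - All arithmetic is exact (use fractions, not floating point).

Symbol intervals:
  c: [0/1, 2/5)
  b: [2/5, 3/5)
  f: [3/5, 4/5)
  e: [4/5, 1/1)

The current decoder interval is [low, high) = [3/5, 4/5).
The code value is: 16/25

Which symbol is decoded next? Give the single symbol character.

Answer: c

Derivation:
Interval width = high − low = 4/5 − 3/5 = 1/5
Scaled code = (code − low) / width = (16/25 − 3/5) / 1/5 = 1/5
  c: [0/1, 2/5) ← scaled code falls here ✓
  b: [2/5, 3/5) 
  f: [3/5, 4/5) 
  e: [4/5, 1/1) 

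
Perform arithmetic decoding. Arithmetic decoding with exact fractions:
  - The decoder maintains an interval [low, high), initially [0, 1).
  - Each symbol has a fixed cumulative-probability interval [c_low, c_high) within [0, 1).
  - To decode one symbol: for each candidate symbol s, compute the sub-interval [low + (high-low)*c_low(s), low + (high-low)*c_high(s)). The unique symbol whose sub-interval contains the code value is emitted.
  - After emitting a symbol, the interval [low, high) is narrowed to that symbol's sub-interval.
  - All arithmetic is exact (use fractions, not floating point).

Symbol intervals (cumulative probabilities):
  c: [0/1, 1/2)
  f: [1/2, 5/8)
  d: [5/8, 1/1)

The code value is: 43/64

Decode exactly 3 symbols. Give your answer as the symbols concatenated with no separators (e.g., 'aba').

Answer: dcc

Derivation:
Step 1: interval [0/1, 1/1), width = 1/1 - 0/1 = 1/1
  'c': [0/1 + 1/1*0/1, 0/1 + 1/1*1/2) = [0/1, 1/2)
  'f': [0/1 + 1/1*1/2, 0/1 + 1/1*5/8) = [1/2, 5/8)
  'd': [0/1 + 1/1*5/8, 0/1 + 1/1*1/1) = [5/8, 1/1) <- contains code 43/64
  emit 'd', narrow to [5/8, 1/1)
Step 2: interval [5/8, 1/1), width = 1/1 - 5/8 = 3/8
  'c': [5/8 + 3/8*0/1, 5/8 + 3/8*1/2) = [5/8, 13/16) <- contains code 43/64
  'f': [5/8 + 3/8*1/2, 5/8 + 3/8*5/8) = [13/16, 55/64)
  'd': [5/8 + 3/8*5/8, 5/8 + 3/8*1/1) = [55/64, 1/1)
  emit 'c', narrow to [5/8, 13/16)
Step 3: interval [5/8, 13/16), width = 13/16 - 5/8 = 3/16
  'c': [5/8 + 3/16*0/1, 5/8 + 3/16*1/2) = [5/8, 23/32) <- contains code 43/64
  'f': [5/8 + 3/16*1/2, 5/8 + 3/16*5/8) = [23/32, 95/128)
  'd': [5/8 + 3/16*5/8, 5/8 + 3/16*1/1) = [95/128, 13/16)
  emit 'c', narrow to [5/8, 23/32)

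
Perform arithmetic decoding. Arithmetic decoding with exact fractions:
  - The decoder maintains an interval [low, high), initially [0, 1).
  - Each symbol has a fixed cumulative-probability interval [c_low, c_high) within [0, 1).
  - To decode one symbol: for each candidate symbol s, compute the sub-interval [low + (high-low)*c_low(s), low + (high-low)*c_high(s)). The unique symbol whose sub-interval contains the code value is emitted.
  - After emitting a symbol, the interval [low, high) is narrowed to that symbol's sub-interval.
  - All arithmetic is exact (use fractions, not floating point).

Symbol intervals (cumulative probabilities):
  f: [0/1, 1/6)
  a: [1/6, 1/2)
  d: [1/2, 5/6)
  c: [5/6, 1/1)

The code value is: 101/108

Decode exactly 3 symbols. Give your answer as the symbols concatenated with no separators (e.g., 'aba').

Answer: cda

Derivation:
Step 1: interval [0/1, 1/1), width = 1/1 - 0/1 = 1/1
  'f': [0/1 + 1/1*0/1, 0/1 + 1/1*1/6) = [0/1, 1/6)
  'a': [0/1 + 1/1*1/6, 0/1 + 1/1*1/2) = [1/6, 1/2)
  'd': [0/1 + 1/1*1/2, 0/1 + 1/1*5/6) = [1/2, 5/6)
  'c': [0/1 + 1/1*5/6, 0/1 + 1/1*1/1) = [5/6, 1/1) <- contains code 101/108
  emit 'c', narrow to [5/6, 1/1)
Step 2: interval [5/6, 1/1), width = 1/1 - 5/6 = 1/6
  'f': [5/6 + 1/6*0/1, 5/6 + 1/6*1/6) = [5/6, 31/36)
  'a': [5/6 + 1/6*1/6, 5/6 + 1/6*1/2) = [31/36, 11/12)
  'd': [5/6 + 1/6*1/2, 5/6 + 1/6*5/6) = [11/12, 35/36) <- contains code 101/108
  'c': [5/6 + 1/6*5/6, 5/6 + 1/6*1/1) = [35/36, 1/1)
  emit 'd', narrow to [11/12, 35/36)
Step 3: interval [11/12, 35/36), width = 35/36 - 11/12 = 1/18
  'f': [11/12 + 1/18*0/1, 11/12 + 1/18*1/6) = [11/12, 25/27)
  'a': [11/12 + 1/18*1/6, 11/12 + 1/18*1/2) = [25/27, 17/18) <- contains code 101/108
  'd': [11/12 + 1/18*1/2, 11/12 + 1/18*5/6) = [17/18, 26/27)
  'c': [11/12 + 1/18*5/6, 11/12 + 1/18*1/1) = [26/27, 35/36)
  emit 'a', narrow to [25/27, 17/18)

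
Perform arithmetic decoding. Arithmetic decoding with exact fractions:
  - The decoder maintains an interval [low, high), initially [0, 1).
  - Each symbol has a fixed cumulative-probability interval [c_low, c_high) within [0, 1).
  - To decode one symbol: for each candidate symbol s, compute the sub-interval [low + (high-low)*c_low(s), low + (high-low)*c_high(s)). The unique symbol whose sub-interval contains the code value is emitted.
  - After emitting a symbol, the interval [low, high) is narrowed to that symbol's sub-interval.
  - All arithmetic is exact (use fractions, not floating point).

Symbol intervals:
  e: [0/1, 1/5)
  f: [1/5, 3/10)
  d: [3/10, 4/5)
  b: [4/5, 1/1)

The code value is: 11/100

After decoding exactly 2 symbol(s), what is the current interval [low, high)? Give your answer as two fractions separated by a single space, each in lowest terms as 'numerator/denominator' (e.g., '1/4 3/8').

Step 1: interval [0/1, 1/1), width = 1/1 - 0/1 = 1/1
  'e': [0/1 + 1/1*0/1, 0/1 + 1/1*1/5) = [0/1, 1/5) <- contains code 11/100
  'f': [0/1 + 1/1*1/5, 0/1 + 1/1*3/10) = [1/5, 3/10)
  'd': [0/1 + 1/1*3/10, 0/1 + 1/1*4/5) = [3/10, 4/5)
  'b': [0/1 + 1/1*4/5, 0/1 + 1/1*1/1) = [4/5, 1/1)
  emit 'e', narrow to [0/1, 1/5)
Step 2: interval [0/1, 1/5), width = 1/5 - 0/1 = 1/5
  'e': [0/1 + 1/5*0/1, 0/1 + 1/5*1/5) = [0/1, 1/25)
  'f': [0/1 + 1/5*1/5, 0/1 + 1/5*3/10) = [1/25, 3/50)
  'd': [0/1 + 1/5*3/10, 0/1 + 1/5*4/5) = [3/50, 4/25) <- contains code 11/100
  'b': [0/1 + 1/5*4/5, 0/1 + 1/5*1/1) = [4/25, 1/5)
  emit 'd', narrow to [3/50, 4/25)

Answer: 3/50 4/25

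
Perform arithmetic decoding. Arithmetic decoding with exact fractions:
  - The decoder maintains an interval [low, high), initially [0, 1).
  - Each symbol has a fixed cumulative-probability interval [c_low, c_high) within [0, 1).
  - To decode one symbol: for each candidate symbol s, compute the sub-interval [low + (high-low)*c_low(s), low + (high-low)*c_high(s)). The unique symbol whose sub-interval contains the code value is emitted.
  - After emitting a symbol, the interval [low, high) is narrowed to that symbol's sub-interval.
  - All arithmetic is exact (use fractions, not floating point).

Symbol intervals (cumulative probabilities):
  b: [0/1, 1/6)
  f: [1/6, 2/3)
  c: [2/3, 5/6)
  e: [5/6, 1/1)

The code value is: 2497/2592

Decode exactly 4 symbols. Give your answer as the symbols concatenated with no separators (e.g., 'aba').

Step 1: interval [0/1, 1/1), width = 1/1 - 0/1 = 1/1
  'b': [0/1 + 1/1*0/1, 0/1 + 1/1*1/6) = [0/1, 1/6)
  'f': [0/1 + 1/1*1/6, 0/1 + 1/1*2/3) = [1/6, 2/3)
  'c': [0/1 + 1/1*2/3, 0/1 + 1/1*5/6) = [2/3, 5/6)
  'e': [0/1 + 1/1*5/6, 0/1 + 1/1*1/1) = [5/6, 1/1) <- contains code 2497/2592
  emit 'e', narrow to [5/6, 1/1)
Step 2: interval [5/6, 1/1), width = 1/1 - 5/6 = 1/6
  'b': [5/6 + 1/6*0/1, 5/6 + 1/6*1/6) = [5/6, 31/36)
  'f': [5/6 + 1/6*1/6, 5/6 + 1/6*2/3) = [31/36, 17/18)
  'c': [5/6 + 1/6*2/3, 5/6 + 1/6*5/6) = [17/18, 35/36) <- contains code 2497/2592
  'e': [5/6 + 1/6*5/6, 5/6 + 1/6*1/1) = [35/36, 1/1)
  emit 'c', narrow to [17/18, 35/36)
Step 3: interval [17/18, 35/36), width = 35/36 - 17/18 = 1/36
  'b': [17/18 + 1/36*0/1, 17/18 + 1/36*1/6) = [17/18, 205/216)
  'f': [17/18 + 1/36*1/6, 17/18 + 1/36*2/3) = [205/216, 26/27)
  'c': [17/18 + 1/36*2/3, 17/18 + 1/36*5/6) = [26/27, 209/216) <- contains code 2497/2592
  'e': [17/18 + 1/36*5/6, 17/18 + 1/36*1/1) = [209/216, 35/36)
  emit 'c', narrow to [26/27, 209/216)
Step 4: interval [26/27, 209/216), width = 209/216 - 26/27 = 1/216
  'b': [26/27 + 1/216*0/1, 26/27 + 1/216*1/6) = [26/27, 1249/1296) <- contains code 2497/2592
  'f': [26/27 + 1/216*1/6, 26/27 + 1/216*2/3) = [1249/1296, 313/324)
  'c': [26/27 + 1/216*2/3, 26/27 + 1/216*5/6) = [313/324, 1253/1296)
  'e': [26/27 + 1/216*5/6, 26/27 + 1/216*1/1) = [1253/1296, 209/216)
  emit 'b', narrow to [26/27, 1249/1296)

Answer: eccb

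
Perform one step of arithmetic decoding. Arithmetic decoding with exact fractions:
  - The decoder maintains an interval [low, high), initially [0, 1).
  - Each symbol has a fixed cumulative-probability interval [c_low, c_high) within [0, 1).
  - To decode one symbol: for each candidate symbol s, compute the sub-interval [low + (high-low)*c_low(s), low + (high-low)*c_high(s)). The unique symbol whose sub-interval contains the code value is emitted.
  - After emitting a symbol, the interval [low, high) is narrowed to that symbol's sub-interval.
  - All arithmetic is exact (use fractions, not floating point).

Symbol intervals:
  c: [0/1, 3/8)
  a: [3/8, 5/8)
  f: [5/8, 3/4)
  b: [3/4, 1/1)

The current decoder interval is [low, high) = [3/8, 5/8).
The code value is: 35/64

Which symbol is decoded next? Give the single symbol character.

Answer: f

Derivation:
Interval width = high − low = 5/8 − 3/8 = 1/4
Scaled code = (code − low) / width = (35/64 − 3/8) / 1/4 = 11/16
  c: [0/1, 3/8) 
  a: [3/8, 5/8) 
  f: [5/8, 3/4) ← scaled code falls here ✓
  b: [3/4, 1/1) 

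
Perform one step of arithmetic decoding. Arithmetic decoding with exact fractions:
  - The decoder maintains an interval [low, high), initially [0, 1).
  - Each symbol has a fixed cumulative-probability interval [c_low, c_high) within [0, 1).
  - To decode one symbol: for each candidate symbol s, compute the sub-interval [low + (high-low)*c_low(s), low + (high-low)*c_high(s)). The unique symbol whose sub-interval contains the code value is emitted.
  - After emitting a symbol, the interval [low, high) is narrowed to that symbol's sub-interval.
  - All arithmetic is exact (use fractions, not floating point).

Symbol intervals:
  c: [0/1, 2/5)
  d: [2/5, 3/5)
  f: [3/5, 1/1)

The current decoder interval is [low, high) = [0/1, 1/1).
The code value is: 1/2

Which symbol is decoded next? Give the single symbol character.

Interval width = high − low = 1/1 − 0/1 = 1/1
Scaled code = (code − low) / width = (1/2 − 0/1) / 1/1 = 1/2
  c: [0/1, 2/5) 
  d: [2/5, 3/5) ← scaled code falls here ✓
  f: [3/5, 1/1) 

Answer: d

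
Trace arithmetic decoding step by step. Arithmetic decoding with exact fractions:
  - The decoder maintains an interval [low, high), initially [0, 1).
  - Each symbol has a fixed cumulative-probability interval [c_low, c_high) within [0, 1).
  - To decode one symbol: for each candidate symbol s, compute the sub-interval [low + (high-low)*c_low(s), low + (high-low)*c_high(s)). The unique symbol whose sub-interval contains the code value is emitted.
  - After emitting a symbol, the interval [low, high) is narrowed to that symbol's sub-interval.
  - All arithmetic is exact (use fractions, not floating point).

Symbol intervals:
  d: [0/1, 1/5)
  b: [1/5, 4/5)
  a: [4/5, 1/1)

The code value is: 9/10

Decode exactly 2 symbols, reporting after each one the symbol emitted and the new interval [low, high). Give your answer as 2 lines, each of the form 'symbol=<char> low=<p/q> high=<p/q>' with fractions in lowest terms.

Answer: symbol=a low=4/5 high=1/1
symbol=b low=21/25 high=24/25

Derivation:
Step 1: interval [0/1, 1/1), width = 1/1 - 0/1 = 1/1
  'd': [0/1 + 1/1*0/1, 0/1 + 1/1*1/5) = [0/1, 1/5)
  'b': [0/1 + 1/1*1/5, 0/1 + 1/1*4/5) = [1/5, 4/5)
  'a': [0/1 + 1/1*4/5, 0/1 + 1/1*1/1) = [4/5, 1/1) <- contains code 9/10
  emit 'a', narrow to [4/5, 1/1)
Step 2: interval [4/5, 1/1), width = 1/1 - 4/5 = 1/5
  'd': [4/5 + 1/5*0/1, 4/5 + 1/5*1/5) = [4/5, 21/25)
  'b': [4/5 + 1/5*1/5, 4/5 + 1/5*4/5) = [21/25, 24/25) <- contains code 9/10
  'a': [4/5 + 1/5*4/5, 4/5 + 1/5*1/1) = [24/25, 1/1)
  emit 'b', narrow to [21/25, 24/25)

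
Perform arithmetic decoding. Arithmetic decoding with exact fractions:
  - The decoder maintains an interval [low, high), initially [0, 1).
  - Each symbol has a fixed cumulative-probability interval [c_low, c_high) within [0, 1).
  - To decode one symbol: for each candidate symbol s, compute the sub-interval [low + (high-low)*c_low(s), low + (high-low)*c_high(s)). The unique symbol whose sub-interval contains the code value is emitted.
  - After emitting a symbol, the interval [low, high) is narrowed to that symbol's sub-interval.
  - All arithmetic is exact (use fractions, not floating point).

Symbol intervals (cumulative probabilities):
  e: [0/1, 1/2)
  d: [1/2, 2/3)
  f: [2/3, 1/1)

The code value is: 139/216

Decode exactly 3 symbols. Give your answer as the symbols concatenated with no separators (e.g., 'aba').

Answer: dfd

Derivation:
Step 1: interval [0/1, 1/1), width = 1/1 - 0/1 = 1/1
  'e': [0/1 + 1/1*0/1, 0/1 + 1/1*1/2) = [0/1, 1/2)
  'd': [0/1 + 1/1*1/2, 0/1 + 1/1*2/3) = [1/2, 2/3) <- contains code 139/216
  'f': [0/1 + 1/1*2/3, 0/1 + 1/1*1/1) = [2/3, 1/1)
  emit 'd', narrow to [1/2, 2/3)
Step 2: interval [1/2, 2/3), width = 2/3 - 1/2 = 1/6
  'e': [1/2 + 1/6*0/1, 1/2 + 1/6*1/2) = [1/2, 7/12)
  'd': [1/2 + 1/6*1/2, 1/2 + 1/6*2/3) = [7/12, 11/18)
  'f': [1/2 + 1/6*2/3, 1/2 + 1/6*1/1) = [11/18, 2/3) <- contains code 139/216
  emit 'f', narrow to [11/18, 2/3)
Step 3: interval [11/18, 2/3), width = 2/3 - 11/18 = 1/18
  'e': [11/18 + 1/18*0/1, 11/18 + 1/18*1/2) = [11/18, 23/36)
  'd': [11/18 + 1/18*1/2, 11/18 + 1/18*2/3) = [23/36, 35/54) <- contains code 139/216
  'f': [11/18 + 1/18*2/3, 11/18 + 1/18*1/1) = [35/54, 2/3)
  emit 'd', narrow to [23/36, 35/54)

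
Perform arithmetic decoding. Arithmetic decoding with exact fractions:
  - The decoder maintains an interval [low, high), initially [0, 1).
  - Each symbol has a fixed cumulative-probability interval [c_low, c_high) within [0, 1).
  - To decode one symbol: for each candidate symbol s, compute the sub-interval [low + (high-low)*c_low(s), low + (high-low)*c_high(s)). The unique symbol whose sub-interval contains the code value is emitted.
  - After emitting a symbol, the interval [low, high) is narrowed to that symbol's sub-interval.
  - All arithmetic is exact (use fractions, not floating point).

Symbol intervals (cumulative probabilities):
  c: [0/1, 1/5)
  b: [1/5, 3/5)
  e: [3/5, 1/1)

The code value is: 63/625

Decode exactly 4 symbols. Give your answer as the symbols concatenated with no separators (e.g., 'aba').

Step 1: interval [0/1, 1/1), width = 1/1 - 0/1 = 1/1
  'c': [0/1 + 1/1*0/1, 0/1 + 1/1*1/5) = [0/1, 1/5) <- contains code 63/625
  'b': [0/1 + 1/1*1/5, 0/1 + 1/1*3/5) = [1/5, 3/5)
  'e': [0/1 + 1/1*3/5, 0/1 + 1/1*1/1) = [3/5, 1/1)
  emit 'c', narrow to [0/1, 1/5)
Step 2: interval [0/1, 1/5), width = 1/5 - 0/1 = 1/5
  'c': [0/1 + 1/5*0/1, 0/1 + 1/5*1/5) = [0/1, 1/25)
  'b': [0/1 + 1/5*1/5, 0/1 + 1/5*3/5) = [1/25, 3/25) <- contains code 63/625
  'e': [0/1 + 1/5*3/5, 0/1 + 1/5*1/1) = [3/25, 1/5)
  emit 'b', narrow to [1/25, 3/25)
Step 3: interval [1/25, 3/25), width = 3/25 - 1/25 = 2/25
  'c': [1/25 + 2/25*0/1, 1/25 + 2/25*1/5) = [1/25, 7/125)
  'b': [1/25 + 2/25*1/5, 1/25 + 2/25*3/5) = [7/125, 11/125)
  'e': [1/25 + 2/25*3/5, 1/25 + 2/25*1/1) = [11/125, 3/25) <- contains code 63/625
  emit 'e', narrow to [11/125, 3/25)
Step 4: interval [11/125, 3/25), width = 3/25 - 11/125 = 4/125
  'c': [11/125 + 4/125*0/1, 11/125 + 4/125*1/5) = [11/125, 59/625)
  'b': [11/125 + 4/125*1/5, 11/125 + 4/125*3/5) = [59/625, 67/625) <- contains code 63/625
  'e': [11/125 + 4/125*3/5, 11/125 + 4/125*1/1) = [67/625, 3/25)
  emit 'b', narrow to [59/625, 67/625)

Answer: cbeb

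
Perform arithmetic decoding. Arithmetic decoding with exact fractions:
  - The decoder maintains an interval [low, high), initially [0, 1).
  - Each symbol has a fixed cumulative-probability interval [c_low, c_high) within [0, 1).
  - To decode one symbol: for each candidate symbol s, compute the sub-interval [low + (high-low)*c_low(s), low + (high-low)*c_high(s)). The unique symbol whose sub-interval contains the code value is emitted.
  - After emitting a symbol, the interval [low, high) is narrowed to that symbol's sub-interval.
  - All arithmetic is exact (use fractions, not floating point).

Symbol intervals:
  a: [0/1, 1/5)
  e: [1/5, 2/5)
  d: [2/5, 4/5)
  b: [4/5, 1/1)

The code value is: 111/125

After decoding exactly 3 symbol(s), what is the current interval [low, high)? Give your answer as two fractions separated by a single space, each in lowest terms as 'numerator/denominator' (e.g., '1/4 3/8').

Step 1: interval [0/1, 1/1), width = 1/1 - 0/1 = 1/1
  'a': [0/1 + 1/1*0/1, 0/1 + 1/1*1/5) = [0/1, 1/5)
  'e': [0/1 + 1/1*1/5, 0/1 + 1/1*2/5) = [1/5, 2/5)
  'd': [0/1 + 1/1*2/5, 0/1 + 1/1*4/5) = [2/5, 4/5)
  'b': [0/1 + 1/1*4/5, 0/1 + 1/1*1/1) = [4/5, 1/1) <- contains code 111/125
  emit 'b', narrow to [4/5, 1/1)
Step 2: interval [4/5, 1/1), width = 1/1 - 4/5 = 1/5
  'a': [4/5 + 1/5*0/1, 4/5 + 1/5*1/5) = [4/5, 21/25)
  'e': [4/5 + 1/5*1/5, 4/5 + 1/5*2/5) = [21/25, 22/25)
  'd': [4/5 + 1/5*2/5, 4/5 + 1/5*4/5) = [22/25, 24/25) <- contains code 111/125
  'b': [4/5 + 1/5*4/5, 4/5 + 1/5*1/1) = [24/25, 1/1)
  emit 'd', narrow to [22/25, 24/25)
Step 3: interval [22/25, 24/25), width = 24/25 - 22/25 = 2/25
  'a': [22/25 + 2/25*0/1, 22/25 + 2/25*1/5) = [22/25, 112/125) <- contains code 111/125
  'e': [22/25 + 2/25*1/5, 22/25 + 2/25*2/5) = [112/125, 114/125)
  'd': [22/25 + 2/25*2/5, 22/25 + 2/25*4/5) = [114/125, 118/125)
  'b': [22/25 + 2/25*4/5, 22/25 + 2/25*1/1) = [118/125, 24/25)
  emit 'a', narrow to [22/25, 112/125)

Answer: 22/25 112/125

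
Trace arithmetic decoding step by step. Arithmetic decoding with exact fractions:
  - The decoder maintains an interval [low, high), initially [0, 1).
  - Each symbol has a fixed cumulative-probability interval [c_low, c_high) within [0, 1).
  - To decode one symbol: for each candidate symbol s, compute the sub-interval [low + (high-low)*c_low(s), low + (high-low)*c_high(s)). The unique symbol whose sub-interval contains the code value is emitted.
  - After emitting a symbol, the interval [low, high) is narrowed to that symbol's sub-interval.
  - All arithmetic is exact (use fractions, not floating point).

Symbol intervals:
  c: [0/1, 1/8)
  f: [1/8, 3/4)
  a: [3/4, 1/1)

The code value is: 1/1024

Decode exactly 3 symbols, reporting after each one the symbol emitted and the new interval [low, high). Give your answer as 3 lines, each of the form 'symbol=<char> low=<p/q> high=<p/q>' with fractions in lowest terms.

Step 1: interval [0/1, 1/1), width = 1/1 - 0/1 = 1/1
  'c': [0/1 + 1/1*0/1, 0/1 + 1/1*1/8) = [0/1, 1/8) <- contains code 1/1024
  'f': [0/1 + 1/1*1/8, 0/1 + 1/1*3/4) = [1/8, 3/4)
  'a': [0/1 + 1/1*3/4, 0/1 + 1/1*1/1) = [3/4, 1/1)
  emit 'c', narrow to [0/1, 1/8)
Step 2: interval [0/1, 1/8), width = 1/8 - 0/1 = 1/8
  'c': [0/1 + 1/8*0/1, 0/1 + 1/8*1/8) = [0/1, 1/64) <- contains code 1/1024
  'f': [0/1 + 1/8*1/8, 0/1 + 1/8*3/4) = [1/64, 3/32)
  'a': [0/1 + 1/8*3/4, 0/1 + 1/8*1/1) = [3/32, 1/8)
  emit 'c', narrow to [0/1, 1/64)
Step 3: interval [0/1, 1/64), width = 1/64 - 0/1 = 1/64
  'c': [0/1 + 1/64*0/1, 0/1 + 1/64*1/8) = [0/1, 1/512) <- contains code 1/1024
  'f': [0/1 + 1/64*1/8, 0/1 + 1/64*3/4) = [1/512, 3/256)
  'a': [0/1 + 1/64*3/4, 0/1 + 1/64*1/1) = [3/256, 1/64)
  emit 'c', narrow to [0/1, 1/512)

Answer: symbol=c low=0/1 high=1/8
symbol=c low=0/1 high=1/64
symbol=c low=0/1 high=1/512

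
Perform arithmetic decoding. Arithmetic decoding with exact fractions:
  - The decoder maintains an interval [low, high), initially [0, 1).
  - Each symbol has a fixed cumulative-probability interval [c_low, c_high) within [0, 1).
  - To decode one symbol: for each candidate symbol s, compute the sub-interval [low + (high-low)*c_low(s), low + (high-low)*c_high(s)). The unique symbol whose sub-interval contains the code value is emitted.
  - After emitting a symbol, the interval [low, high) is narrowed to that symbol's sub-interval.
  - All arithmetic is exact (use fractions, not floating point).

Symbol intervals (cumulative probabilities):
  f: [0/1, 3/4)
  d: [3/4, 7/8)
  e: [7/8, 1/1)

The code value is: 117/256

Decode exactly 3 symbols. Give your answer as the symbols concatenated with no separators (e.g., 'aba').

Step 1: interval [0/1, 1/1), width = 1/1 - 0/1 = 1/1
  'f': [0/1 + 1/1*0/1, 0/1 + 1/1*3/4) = [0/1, 3/4) <- contains code 117/256
  'd': [0/1 + 1/1*3/4, 0/1 + 1/1*7/8) = [3/4, 7/8)
  'e': [0/1 + 1/1*7/8, 0/1 + 1/1*1/1) = [7/8, 1/1)
  emit 'f', narrow to [0/1, 3/4)
Step 2: interval [0/1, 3/4), width = 3/4 - 0/1 = 3/4
  'f': [0/1 + 3/4*0/1, 0/1 + 3/4*3/4) = [0/1, 9/16) <- contains code 117/256
  'd': [0/1 + 3/4*3/4, 0/1 + 3/4*7/8) = [9/16, 21/32)
  'e': [0/1 + 3/4*7/8, 0/1 + 3/4*1/1) = [21/32, 3/4)
  emit 'f', narrow to [0/1, 9/16)
Step 3: interval [0/1, 9/16), width = 9/16 - 0/1 = 9/16
  'f': [0/1 + 9/16*0/1, 0/1 + 9/16*3/4) = [0/1, 27/64)
  'd': [0/1 + 9/16*3/4, 0/1 + 9/16*7/8) = [27/64, 63/128) <- contains code 117/256
  'e': [0/1 + 9/16*7/8, 0/1 + 9/16*1/1) = [63/128, 9/16)
  emit 'd', narrow to [27/64, 63/128)

Answer: ffd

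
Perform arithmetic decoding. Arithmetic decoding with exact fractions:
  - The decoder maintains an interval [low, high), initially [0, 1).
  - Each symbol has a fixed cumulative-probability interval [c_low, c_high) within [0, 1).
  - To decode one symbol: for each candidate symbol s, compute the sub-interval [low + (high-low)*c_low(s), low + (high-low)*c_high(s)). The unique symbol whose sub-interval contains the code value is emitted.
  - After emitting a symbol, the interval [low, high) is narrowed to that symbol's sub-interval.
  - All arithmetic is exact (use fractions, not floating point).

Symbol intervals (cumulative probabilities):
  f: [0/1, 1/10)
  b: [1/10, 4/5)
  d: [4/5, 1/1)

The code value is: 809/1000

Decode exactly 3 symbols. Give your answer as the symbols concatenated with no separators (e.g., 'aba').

Step 1: interval [0/1, 1/1), width = 1/1 - 0/1 = 1/1
  'f': [0/1 + 1/1*0/1, 0/1 + 1/1*1/10) = [0/1, 1/10)
  'b': [0/1 + 1/1*1/10, 0/1 + 1/1*4/5) = [1/10, 4/5)
  'd': [0/1 + 1/1*4/5, 0/1 + 1/1*1/1) = [4/5, 1/1) <- contains code 809/1000
  emit 'd', narrow to [4/5, 1/1)
Step 2: interval [4/5, 1/1), width = 1/1 - 4/5 = 1/5
  'f': [4/5 + 1/5*0/1, 4/5 + 1/5*1/10) = [4/5, 41/50) <- contains code 809/1000
  'b': [4/5 + 1/5*1/10, 4/5 + 1/5*4/5) = [41/50, 24/25)
  'd': [4/5 + 1/5*4/5, 4/5 + 1/5*1/1) = [24/25, 1/1)
  emit 'f', narrow to [4/5, 41/50)
Step 3: interval [4/5, 41/50), width = 41/50 - 4/5 = 1/50
  'f': [4/5 + 1/50*0/1, 4/5 + 1/50*1/10) = [4/5, 401/500)
  'b': [4/5 + 1/50*1/10, 4/5 + 1/50*4/5) = [401/500, 102/125) <- contains code 809/1000
  'd': [4/5 + 1/50*4/5, 4/5 + 1/50*1/1) = [102/125, 41/50)
  emit 'b', narrow to [401/500, 102/125)

Answer: dfb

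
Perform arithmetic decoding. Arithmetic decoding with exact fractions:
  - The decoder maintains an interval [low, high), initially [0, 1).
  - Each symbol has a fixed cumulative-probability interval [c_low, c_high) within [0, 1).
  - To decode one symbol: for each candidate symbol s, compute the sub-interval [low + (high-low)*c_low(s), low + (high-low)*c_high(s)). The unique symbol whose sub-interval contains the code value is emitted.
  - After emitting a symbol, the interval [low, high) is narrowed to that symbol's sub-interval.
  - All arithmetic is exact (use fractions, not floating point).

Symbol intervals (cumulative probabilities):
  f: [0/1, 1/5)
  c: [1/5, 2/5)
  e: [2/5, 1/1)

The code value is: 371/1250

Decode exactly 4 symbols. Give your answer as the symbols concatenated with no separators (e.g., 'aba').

Step 1: interval [0/1, 1/1), width = 1/1 - 0/1 = 1/1
  'f': [0/1 + 1/1*0/1, 0/1 + 1/1*1/5) = [0/1, 1/5)
  'c': [0/1 + 1/1*1/5, 0/1 + 1/1*2/5) = [1/5, 2/5) <- contains code 371/1250
  'e': [0/1 + 1/1*2/5, 0/1 + 1/1*1/1) = [2/5, 1/1)
  emit 'c', narrow to [1/5, 2/5)
Step 2: interval [1/5, 2/5), width = 2/5 - 1/5 = 1/5
  'f': [1/5 + 1/5*0/1, 1/5 + 1/5*1/5) = [1/5, 6/25)
  'c': [1/5 + 1/5*1/5, 1/5 + 1/5*2/5) = [6/25, 7/25)
  'e': [1/5 + 1/5*2/5, 1/5 + 1/5*1/1) = [7/25, 2/5) <- contains code 371/1250
  emit 'e', narrow to [7/25, 2/5)
Step 3: interval [7/25, 2/5), width = 2/5 - 7/25 = 3/25
  'f': [7/25 + 3/25*0/1, 7/25 + 3/25*1/5) = [7/25, 38/125) <- contains code 371/1250
  'c': [7/25 + 3/25*1/5, 7/25 + 3/25*2/5) = [38/125, 41/125)
  'e': [7/25 + 3/25*2/5, 7/25 + 3/25*1/1) = [41/125, 2/5)
  emit 'f', narrow to [7/25, 38/125)
Step 4: interval [7/25, 38/125), width = 38/125 - 7/25 = 3/125
  'f': [7/25 + 3/125*0/1, 7/25 + 3/125*1/5) = [7/25, 178/625)
  'c': [7/25 + 3/125*1/5, 7/25 + 3/125*2/5) = [178/625, 181/625)
  'e': [7/25 + 3/125*2/5, 7/25 + 3/125*1/1) = [181/625, 38/125) <- contains code 371/1250
  emit 'e', narrow to [181/625, 38/125)

Answer: cefe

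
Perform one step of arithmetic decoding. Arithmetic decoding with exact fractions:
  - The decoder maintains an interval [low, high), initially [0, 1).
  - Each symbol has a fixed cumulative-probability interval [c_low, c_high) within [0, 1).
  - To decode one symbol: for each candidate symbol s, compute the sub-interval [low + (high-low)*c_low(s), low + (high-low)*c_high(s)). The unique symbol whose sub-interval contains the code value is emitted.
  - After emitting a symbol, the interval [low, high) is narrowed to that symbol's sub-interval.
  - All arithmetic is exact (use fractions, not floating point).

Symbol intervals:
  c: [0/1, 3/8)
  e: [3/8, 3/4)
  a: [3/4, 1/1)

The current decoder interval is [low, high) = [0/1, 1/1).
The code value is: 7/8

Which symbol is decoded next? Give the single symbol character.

Interval width = high − low = 1/1 − 0/1 = 1/1
Scaled code = (code − low) / width = (7/8 − 0/1) / 1/1 = 7/8
  c: [0/1, 3/8) 
  e: [3/8, 3/4) 
  a: [3/4, 1/1) ← scaled code falls here ✓

Answer: a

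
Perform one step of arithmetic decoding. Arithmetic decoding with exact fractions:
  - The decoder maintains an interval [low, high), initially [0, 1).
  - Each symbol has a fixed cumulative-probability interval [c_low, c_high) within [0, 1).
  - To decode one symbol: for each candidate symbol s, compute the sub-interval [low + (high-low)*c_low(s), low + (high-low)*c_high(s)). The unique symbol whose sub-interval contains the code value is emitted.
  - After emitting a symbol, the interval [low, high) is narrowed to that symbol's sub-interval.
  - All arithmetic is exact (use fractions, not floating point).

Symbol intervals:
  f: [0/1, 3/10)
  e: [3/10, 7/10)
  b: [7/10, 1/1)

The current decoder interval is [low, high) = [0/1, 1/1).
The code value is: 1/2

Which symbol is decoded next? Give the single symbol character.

Interval width = high − low = 1/1 − 0/1 = 1/1
Scaled code = (code − low) / width = (1/2 − 0/1) / 1/1 = 1/2
  f: [0/1, 3/10) 
  e: [3/10, 7/10) ← scaled code falls here ✓
  b: [7/10, 1/1) 

Answer: e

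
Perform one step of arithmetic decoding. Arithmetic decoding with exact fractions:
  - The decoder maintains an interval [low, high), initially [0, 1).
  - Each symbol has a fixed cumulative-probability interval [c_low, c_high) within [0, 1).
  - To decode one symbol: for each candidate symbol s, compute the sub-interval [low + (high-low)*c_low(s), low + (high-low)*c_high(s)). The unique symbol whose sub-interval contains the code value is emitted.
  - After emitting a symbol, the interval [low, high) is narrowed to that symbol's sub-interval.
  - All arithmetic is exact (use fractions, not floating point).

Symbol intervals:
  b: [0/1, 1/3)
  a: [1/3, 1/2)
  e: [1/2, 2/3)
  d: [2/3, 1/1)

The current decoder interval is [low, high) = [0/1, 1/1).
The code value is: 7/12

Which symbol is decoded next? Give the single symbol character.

Interval width = high − low = 1/1 − 0/1 = 1/1
Scaled code = (code − low) / width = (7/12 − 0/1) / 1/1 = 7/12
  b: [0/1, 1/3) 
  a: [1/3, 1/2) 
  e: [1/2, 2/3) ← scaled code falls here ✓
  d: [2/3, 1/1) 

Answer: e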